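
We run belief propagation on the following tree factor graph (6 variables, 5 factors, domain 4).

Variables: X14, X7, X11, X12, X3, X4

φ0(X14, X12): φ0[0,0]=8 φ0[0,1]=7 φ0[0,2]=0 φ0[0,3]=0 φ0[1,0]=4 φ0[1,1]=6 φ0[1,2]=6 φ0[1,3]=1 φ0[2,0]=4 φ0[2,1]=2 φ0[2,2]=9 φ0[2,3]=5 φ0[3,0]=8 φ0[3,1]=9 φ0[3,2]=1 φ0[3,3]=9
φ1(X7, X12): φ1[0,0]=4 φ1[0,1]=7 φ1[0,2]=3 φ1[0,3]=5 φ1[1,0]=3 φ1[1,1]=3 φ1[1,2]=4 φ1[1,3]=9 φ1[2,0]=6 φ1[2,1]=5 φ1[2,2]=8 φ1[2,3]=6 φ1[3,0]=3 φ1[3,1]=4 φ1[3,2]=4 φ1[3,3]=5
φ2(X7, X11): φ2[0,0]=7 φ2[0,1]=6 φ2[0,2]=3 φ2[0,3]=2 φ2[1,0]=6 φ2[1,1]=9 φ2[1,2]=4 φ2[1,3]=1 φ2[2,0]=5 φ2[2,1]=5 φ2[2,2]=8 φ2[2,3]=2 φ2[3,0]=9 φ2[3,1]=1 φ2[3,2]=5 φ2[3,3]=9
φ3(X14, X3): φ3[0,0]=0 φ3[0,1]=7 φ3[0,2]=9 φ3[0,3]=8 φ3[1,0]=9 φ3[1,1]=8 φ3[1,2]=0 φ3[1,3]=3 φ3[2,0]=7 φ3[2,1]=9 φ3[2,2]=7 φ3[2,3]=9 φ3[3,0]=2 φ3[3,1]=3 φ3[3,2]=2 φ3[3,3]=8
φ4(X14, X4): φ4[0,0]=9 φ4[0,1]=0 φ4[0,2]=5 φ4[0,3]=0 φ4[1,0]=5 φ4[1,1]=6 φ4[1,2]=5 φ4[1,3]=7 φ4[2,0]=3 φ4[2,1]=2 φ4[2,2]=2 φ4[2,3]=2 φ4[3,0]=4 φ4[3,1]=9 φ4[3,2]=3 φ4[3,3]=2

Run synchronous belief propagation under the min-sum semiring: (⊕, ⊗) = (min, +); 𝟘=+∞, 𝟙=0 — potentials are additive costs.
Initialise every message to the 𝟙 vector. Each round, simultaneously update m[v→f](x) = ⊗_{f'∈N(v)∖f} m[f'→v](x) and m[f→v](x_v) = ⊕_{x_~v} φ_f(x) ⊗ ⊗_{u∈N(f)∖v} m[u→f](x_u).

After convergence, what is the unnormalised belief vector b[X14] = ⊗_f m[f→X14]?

b[X14] = [5, 12, 15, 10]

init: all messages = 𝟙 over 4 values
r1 m[φ0→X14] = [0, 1, 2, 1]
r1 m[φ0→X12] = [4, 2, 0, 0]
r1 m[φ1→X7] = [3, 3, 5, 3]
r1 m[φ1→X12] = [3, 3, 3, 5]
r1 m[φ2→X7] = [2, 1, 2, 1]
r1 m[φ2→X11] = [5, 1, 3, 1]
r1 m[φ3→X14] = [0, 0, 7, 2]
r1 m[φ3→X3] = [0, 3, 0, 3]
r1 m[φ4→X14] = [0, 5, 2, 2]
r1 m[φ4→X4] = [3, 0, 2, 0]
r1 m[X14→φ0] = [0, 0, 0, 0]
r1 m[X14→φ3] = [0, 0, 0, 0]
r1 m[X14→φ4] = [0, 0, 0, 0]
r1 m[X7→φ1] = [0, 0, 0, 0]
r1 m[X7→φ2] = [0, 0, 0, 0]
r1 m[X11→φ2] = [0, 0, 0, 0]
r1 m[X12→φ0] = [0, 0, 0, 0]
r1 m[X12→φ1] = [0, 0, 0, 0]
r1 m[X3→φ3] = [0, 0, 0, 0]
r1 m[X4→φ4] = [0, 0, 0, 0]
r2 m[φ0→X14] = [0, 1, 2, 1]
r2 m[φ0→X12] = [4, 2, 0, 0]
r2 m[φ1→X7] = [3, 3, 5, 3]
r2 m[φ1→X12] = [3, 3, 3, 5]
r2 m[φ2→X7] = [2, 1, 2, 1]
r2 m[φ2→X11] = [5, 1, 3, 1]
r2 m[φ3→X14] = [0, 0, 7, 2]
r2 m[φ3→X3] = [0, 3, 0, 3]
r2 m[φ4→X14] = [0, 5, 2, 2]
r2 m[φ4→X4] = [3, 0, 2, 0]
r2 m[X14→φ0] = [0, 5, 9, 4]
r2 m[X14→φ3] = [0, 6, 4, 3]
r2 m[X14→φ4] = [0, 1, 9, 3]
r2 m[X7→φ1] = [2, 1, 2, 1]
r2 m[X7→φ2] = [3, 3, 5, 3]
r2 m[X11→φ2] = [0, 0, 0, 0]
r2 m[X12→φ0] = [3, 3, 3, 5]
r2 m[X12→φ1] = [4, 2, 0, 0]
r2 m[X3→φ3] = [0, 0, 0, 0]
r2 m[X4→φ4] = [0, 0, 0, 0]
r3 m[φ0→X14] = [3, 6, 5, 4]
r3 m[φ0→X12] = [8, 7, 0, 0]
r3 m[φ1→X7] = [3, 4, 6, 4]
r3 m[φ1→X12] = [4, 4, 5, 6]
r3 m[φ2→X7] = [2, 1, 2, 1]
r3 m[φ2→X11] = [9, 4, 6, 4]
r3 m[φ3→X14] = [0, 0, 7, 2]
r3 m[φ3→X3] = [0, 6, 5, 8]
r3 m[φ4→X14] = [0, 5, 2, 2]
r3 m[φ4→X4] = [6, 0, 5, 0]
r3 m[X14→φ0] = [0, 5, 9, 4]
r3 m[X14→φ3] = [0, 6, 4, 3]
r3 m[X14→φ4] = [0, 1, 9, 3]
r3 m[X7→φ1] = [2, 1, 2, 1]
r3 m[X7→φ2] = [3, 3, 5, 3]
r3 m[X11→φ2] = [0, 0, 0, 0]
r3 m[X12→φ0] = [3, 3, 3, 5]
r3 m[X12→φ1] = [4, 2, 0, 0]
r3 m[X3→φ3] = [0, 0, 0, 0]
r3 m[X4→φ4] = [0, 0, 0, 0]
r4 m[φ0→X14] = [3, 6, 5, 4]
r4 m[φ0→X12] = [8, 7, 0, 0]
r4 m[φ1→X7] = [3, 4, 6, 4]
r4 m[φ1→X12] = [4, 4, 5, 6]
r4 m[φ2→X7] = [2, 1, 2, 1]
r4 m[φ2→X11] = [9, 4, 6, 4]
r4 m[φ3→X14] = [0, 0, 7, 2]
r4 m[φ3→X3] = [0, 6, 5, 8]
r4 m[φ4→X14] = [0, 5, 2, 2]
r4 m[φ4→X4] = [6, 0, 5, 0]
r4 m[X14→φ0] = [0, 5, 9, 4]
r4 m[X14→φ3] = [3, 11, 7, 6]
r4 m[X14→φ4] = [3, 6, 12, 6]
r4 m[X7→φ1] = [2, 1, 2, 1]
r4 m[X7→φ2] = [3, 4, 6, 4]
r4 m[X11→φ2] = [0, 0, 0, 0]
r4 m[X12→φ0] = [4, 4, 5, 6]
r4 m[X12→φ1] = [8, 7, 0, 0]
r4 m[X3→φ3] = [0, 0, 0, 0]
r4 m[X4→φ4] = [0, 0, 0, 0]
r5 m[φ0→X14] = [5, 7, 6, 6]
r5 m[φ0→X12] = [8, 7, 0, 0]
r5 m[φ1→X7] = [3, 4, 6, 4]
r5 m[φ1→X12] = [4, 4, 5, 6]
r5 m[φ2→X7] = [2, 1, 2, 1]
r5 m[φ2→X11] = [10, 5, 6, 5]
r5 m[φ3→X14] = [0, 0, 7, 2]
r5 m[φ3→X3] = [3, 9, 8, 11]
r5 m[φ4→X14] = [0, 5, 2, 2]
r5 m[φ4→X4] = [10, 3, 8, 3]
r5 m[X14→φ0] = [0, 5, 9, 4]
r5 m[X14→φ3] = [3, 11, 7, 6]
r5 m[X14→φ4] = [3, 6, 12, 6]
r5 m[X7→φ1] = [2, 1, 2, 1]
r5 m[X7→φ2] = [3, 4, 6, 4]
r5 m[X11→φ2] = [0, 0, 0, 0]
r5 m[X12→φ0] = [4, 4, 5, 6]
r5 m[X12→φ1] = [8, 7, 0, 0]
r5 m[X3→φ3] = [0, 0, 0, 0]
r5 m[X4→φ4] = [0, 0, 0, 0]
r6 m[φ0→X14] = [5, 7, 6, 6]
r6 m[φ0→X12] = [8, 7, 0, 0]
r6 m[φ1→X7] = [3, 4, 6, 4]
r6 m[φ1→X12] = [4, 4, 5, 6]
r6 m[φ2→X7] = [2, 1, 2, 1]
r6 m[φ2→X11] = [10, 5, 6, 5]
r6 m[φ3→X14] = [0, 0, 7, 2]
r6 m[φ3→X3] = [3, 9, 8, 11]
r6 m[φ4→X14] = [0, 5, 2, 2]
r6 m[φ4→X4] = [10, 3, 8, 3]
r6 m[X14→φ0] = [0, 5, 9, 4]
r6 m[X14→φ3] = [5, 12, 8, 8]
r6 m[X14→φ4] = [5, 7, 13, 8]
r6 m[X7→φ1] = [2, 1, 2, 1]
r6 m[X7→φ2] = [3, 4, 6, 4]
r6 m[X11→φ2] = [0, 0, 0, 0]
r6 m[X12→φ0] = [4, 4, 5, 6]
r6 m[X12→φ1] = [8, 7, 0, 0]
r6 m[X3→φ3] = [0, 0, 0, 0]
r6 m[X4→φ4] = [0, 0, 0, 0]
r7 m[φ0→X14] = [5, 7, 6, 6]
r7 m[φ0→X12] = [8, 7, 0, 0]
r7 m[φ1→X7] = [3, 4, 6, 4]
r7 m[φ1→X12] = [4, 4, 5, 6]
r7 m[φ2→X7] = [2, 1, 2, 1]
r7 m[φ2→X11] = [10, 5, 6, 5]
r7 m[φ3→X14] = [0, 0, 7, 2]
r7 m[φ3→X3] = [5, 11, 10, 13]
r7 m[φ4→X14] = [0, 5, 2, 2]
r7 m[φ4→X4] = [12, 5, 10, 5]
r7 m[X14→φ0] = [0, 5, 9, 4]
r7 m[X14→φ3] = [5, 12, 8, 8]
r7 m[X14→φ4] = [5, 7, 13, 8]
r7 m[X7→φ1] = [2, 1, 2, 1]
r7 m[X7→φ2] = [3, 4, 6, 4]
r7 m[X11→φ2] = [0, 0, 0, 0]
r7 m[X12→φ0] = [4, 4, 5, 6]
r7 m[X12→φ1] = [8, 7, 0, 0]
r7 m[X3→φ3] = [0, 0, 0, 0]
r7 m[X4→φ4] = [0, 0, 0, 0]
r8 m[φ0→X14] = [5, 7, 6, 6]
r8 m[φ0→X12] = [8, 7, 0, 0]
r8 m[φ1→X7] = [3, 4, 6, 4]
r8 m[φ1→X12] = [4, 4, 5, 6]
r8 m[φ2→X7] = [2, 1, 2, 1]
r8 m[φ2→X11] = [10, 5, 6, 5]
r8 m[φ3→X14] = [0, 0, 7, 2]
r8 m[φ3→X3] = [5, 11, 10, 13]
r8 m[φ4→X14] = [0, 5, 2, 2]
r8 m[φ4→X4] = [12, 5, 10, 5]
r8 m[X14→φ0] = [0, 5, 9, 4]
r8 m[X14→φ3] = [5, 12, 8, 8]
r8 m[X14→φ4] = [5, 7, 13, 8]
r8 m[X7→φ1] = [2, 1, 2, 1]
r8 m[X7→φ2] = [3, 4, 6, 4]
r8 m[X11→φ2] = [0, 0, 0, 0]
r8 m[X12→φ0] = [4, 4, 5, 6]
r8 m[X12→φ1] = [8, 7, 0, 0]
r8 m[X3→φ3] = [0, 0, 0, 0]
r8 m[X4→φ4] = [0, 0, 0, 0]
fixed point reached at round 8
b[X14] = ⊗ incoming = [5, 12, 15, 10]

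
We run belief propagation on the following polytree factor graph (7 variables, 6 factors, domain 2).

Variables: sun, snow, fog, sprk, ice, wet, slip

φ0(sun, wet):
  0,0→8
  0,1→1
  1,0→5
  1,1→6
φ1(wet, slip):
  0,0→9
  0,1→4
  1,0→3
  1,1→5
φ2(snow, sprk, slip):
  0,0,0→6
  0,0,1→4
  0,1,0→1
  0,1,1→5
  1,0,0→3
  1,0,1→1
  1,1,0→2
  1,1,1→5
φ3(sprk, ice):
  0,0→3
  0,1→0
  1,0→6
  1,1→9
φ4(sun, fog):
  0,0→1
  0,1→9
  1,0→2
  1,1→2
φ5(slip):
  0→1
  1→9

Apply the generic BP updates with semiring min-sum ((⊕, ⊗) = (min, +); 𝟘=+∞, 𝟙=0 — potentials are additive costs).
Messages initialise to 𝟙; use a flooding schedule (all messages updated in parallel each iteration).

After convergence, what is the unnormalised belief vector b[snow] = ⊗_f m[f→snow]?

b[snow] = [12, 9]

init: all messages = 𝟙 over 2 values
r1 m[φ0→sun] = [1, 5]
r1 m[φ0→wet] = [5, 1]
r1 m[φ1→wet] = [4, 3]
r1 m[φ1→slip] = [3, 4]
r1 m[φ2→snow] = [1, 1]
r1 m[φ2→sprk] = [1, 1]
r1 m[φ2→slip] = [1, 1]
r1 m[φ3→sprk] = [0, 6]
r1 m[φ3→ice] = [3, 0]
r1 m[φ4→sun] = [1, 2]
r1 m[φ4→fog] = [1, 2]
r1 m[φ5→slip] = [1, 9]
r1 m[sun→φ0] = [0, 0]
r1 m[sun→φ4] = [0, 0]
r1 m[snow→φ2] = [0, 0]
r1 m[fog→φ4] = [0, 0]
r1 m[sprk→φ2] = [0, 0]
r1 m[sprk→φ3] = [0, 0]
r1 m[ice→φ3] = [0, 0]
r1 m[wet→φ0] = [0, 0]
r1 m[wet→φ1] = [0, 0]
r1 m[slip→φ1] = [0, 0]
r1 m[slip→φ2] = [0, 0]
r1 m[slip→φ5] = [0, 0]
r2 m[φ0→sun] = [1, 5]
r2 m[φ0→wet] = [5, 1]
r2 m[φ1→wet] = [4, 3]
r2 m[φ1→slip] = [3, 4]
r2 m[φ2→snow] = [1, 1]
r2 m[φ2→sprk] = [1, 1]
r2 m[φ2→slip] = [1, 1]
r2 m[φ3→sprk] = [0, 6]
r2 m[φ3→ice] = [3, 0]
r2 m[φ4→sun] = [1, 2]
r2 m[φ4→fog] = [1, 2]
r2 m[φ5→slip] = [1, 9]
r2 m[sun→φ0] = [1, 2]
r2 m[sun→φ4] = [1, 5]
r2 m[snow→φ2] = [0, 0]
r2 m[fog→φ4] = [0, 0]
r2 m[sprk→φ2] = [0, 6]
r2 m[sprk→φ3] = [1, 1]
r2 m[ice→φ3] = [0, 0]
r2 m[wet→φ0] = [4, 3]
r2 m[wet→φ1] = [5, 1]
r2 m[slip→φ1] = [2, 10]
r2 m[slip→φ2] = [4, 13]
r2 m[slip→φ5] = [4, 5]
r3 m[φ0→sun] = [4, 9]
r3 m[φ0→wet] = [7, 2]
r3 m[φ1→wet] = [11, 5]
r3 m[φ1→slip] = [4, 6]
r3 m[φ2→snow] = [10, 7]
r3 m[φ2→sprk] = [7, 5]
r3 m[φ2→slip] = [3, 1]
r3 m[φ3→sprk] = [0, 6]
r3 m[φ3→ice] = [4, 1]
r3 m[φ4→sun] = [1, 2]
r3 m[φ4→fog] = [2, 7]
r3 m[φ5→slip] = [1, 9]
r3 m[sun→φ0] = [1, 2]
r3 m[sun→φ4] = [1, 5]
r3 m[snow→φ2] = [0, 0]
r3 m[fog→φ4] = [0, 0]
r3 m[sprk→φ2] = [0, 6]
r3 m[sprk→φ3] = [1, 1]
r3 m[ice→φ3] = [0, 0]
r3 m[wet→φ0] = [4, 3]
r3 m[wet→φ1] = [5, 1]
r3 m[slip→φ1] = [2, 10]
r3 m[slip→φ2] = [4, 13]
r3 m[slip→φ5] = [4, 5]
r4 m[φ0→sun] = [4, 9]
r4 m[φ0→wet] = [7, 2]
r4 m[φ1→wet] = [11, 5]
r4 m[φ1→slip] = [4, 6]
r4 m[φ2→snow] = [10, 7]
r4 m[φ2→sprk] = [7, 5]
r4 m[φ2→slip] = [3, 1]
r4 m[φ3→sprk] = [0, 6]
r4 m[φ3→ice] = [4, 1]
r4 m[φ4→sun] = [1, 2]
r4 m[φ4→fog] = [2, 7]
r4 m[φ5→slip] = [1, 9]
r4 m[sun→φ0] = [1, 2]
r4 m[sun→φ4] = [4, 9]
r4 m[snow→φ2] = [0, 0]
r4 m[fog→φ4] = [0, 0]
r4 m[sprk→φ2] = [0, 6]
r4 m[sprk→φ3] = [7, 5]
r4 m[ice→φ3] = [0, 0]
r4 m[wet→φ0] = [11, 5]
r4 m[wet→φ1] = [7, 2]
r4 m[slip→φ1] = [4, 10]
r4 m[slip→φ2] = [5, 15]
r4 m[slip→φ5] = [7, 7]
r5 m[φ0→sun] = [6, 11]
r5 m[φ0→wet] = [7, 2]
r5 m[φ1→wet] = [13, 7]
r5 m[φ1→slip] = [5, 7]
r5 m[φ2→snow] = [11, 8]
r5 m[φ2→sprk] = [8, 6]
r5 m[φ2→slip] = [3, 1]
r5 m[φ3→sprk] = [0, 6]
r5 m[φ3→ice] = [10, 7]
r5 m[φ4→sun] = [1, 2]
r5 m[φ4→fog] = [5, 11]
r5 m[φ5→slip] = [1, 9]
r5 m[sun→φ0] = [1, 2]
r5 m[sun→φ4] = [4, 9]
r5 m[snow→φ2] = [0, 0]
r5 m[fog→φ4] = [0, 0]
r5 m[sprk→φ2] = [0, 6]
r5 m[sprk→φ3] = [7, 5]
r5 m[ice→φ3] = [0, 0]
r5 m[wet→φ0] = [11, 5]
r5 m[wet→φ1] = [7, 2]
r5 m[slip→φ1] = [4, 10]
r5 m[slip→φ2] = [5, 15]
r5 m[slip→φ5] = [7, 7]
r6 m[φ0→sun] = [6, 11]
r6 m[φ0→wet] = [7, 2]
r6 m[φ1→wet] = [13, 7]
r6 m[φ1→slip] = [5, 7]
r6 m[φ2→snow] = [11, 8]
r6 m[φ2→sprk] = [8, 6]
r6 m[φ2→slip] = [3, 1]
r6 m[φ3→sprk] = [0, 6]
r6 m[φ3→ice] = [10, 7]
r6 m[φ4→sun] = [1, 2]
r6 m[φ4→fog] = [5, 11]
r6 m[φ5→slip] = [1, 9]
r6 m[sun→φ0] = [1, 2]
r6 m[sun→φ4] = [6, 11]
r6 m[snow→φ2] = [0, 0]
r6 m[fog→φ4] = [0, 0]
r6 m[sprk→φ2] = [0, 6]
r6 m[sprk→φ3] = [8, 6]
r6 m[ice→φ3] = [0, 0]
r6 m[wet→φ0] = [13, 7]
r6 m[wet→φ1] = [7, 2]
r6 m[slip→φ1] = [4, 10]
r6 m[slip→φ2] = [6, 16]
r6 m[slip→φ5] = [8, 8]
r7 m[φ0→sun] = [8, 13]
r7 m[φ0→wet] = [7, 2]
r7 m[φ1→wet] = [13, 7]
r7 m[φ1→slip] = [5, 7]
r7 m[φ2→snow] = [12, 9]
r7 m[φ2→sprk] = [9, 7]
r7 m[φ2→slip] = [3, 1]
r7 m[φ3→sprk] = [0, 6]
r7 m[φ3→ice] = [11, 8]
r7 m[φ4→sun] = [1, 2]
r7 m[φ4→fog] = [7, 13]
r7 m[φ5→slip] = [1, 9]
r7 m[sun→φ0] = [1, 2]
r7 m[sun→φ4] = [6, 11]
r7 m[snow→φ2] = [0, 0]
r7 m[fog→φ4] = [0, 0]
r7 m[sprk→φ2] = [0, 6]
r7 m[sprk→φ3] = [8, 6]
r7 m[ice→φ3] = [0, 0]
r7 m[wet→φ0] = [13, 7]
r7 m[wet→φ1] = [7, 2]
r7 m[slip→φ1] = [4, 10]
r7 m[slip→φ2] = [6, 16]
r7 m[slip→φ5] = [8, 8]
r8 m[φ0→sun] = [8, 13]
r8 m[φ0→wet] = [7, 2]
r8 m[φ1→wet] = [13, 7]
r8 m[φ1→slip] = [5, 7]
r8 m[φ2→snow] = [12, 9]
r8 m[φ2→sprk] = [9, 7]
r8 m[φ2→slip] = [3, 1]
r8 m[φ3→sprk] = [0, 6]
r8 m[φ3→ice] = [11, 8]
r8 m[φ4→sun] = [1, 2]
r8 m[φ4→fog] = [7, 13]
r8 m[φ5→slip] = [1, 9]
r8 m[sun→φ0] = [1, 2]
r8 m[sun→φ4] = [8, 13]
r8 m[snow→φ2] = [0, 0]
r8 m[fog→φ4] = [0, 0]
r8 m[sprk→φ2] = [0, 6]
r8 m[sprk→φ3] = [9, 7]
r8 m[ice→φ3] = [0, 0]
r8 m[wet→φ0] = [13, 7]
r8 m[wet→φ1] = [7, 2]
r8 m[slip→φ1] = [4, 10]
r8 m[slip→φ2] = [6, 16]
r8 m[slip→φ5] = [8, 8]
r9 m[φ0→sun] = [8, 13]
r9 m[φ0→wet] = [7, 2]
r9 m[φ1→wet] = [13, 7]
r9 m[φ1→slip] = [5, 7]
r9 m[φ2→snow] = [12, 9]
r9 m[φ2→sprk] = [9, 7]
r9 m[φ2→slip] = [3, 1]
r9 m[φ3→sprk] = [0, 6]
r9 m[φ3→ice] = [12, 9]
r9 m[φ4→sun] = [1, 2]
r9 m[φ4→fog] = [9, 15]
r9 m[φ5→slip] = [1, 9]
r9 m[sun→φ0] = [1, 2]
r9 m[sun→φ4] = [8, 13]
r9 m[snow→φ2] = [0, 0]
r9 m[fog→φ4] = [0, 0]
r9 m[sprk→φ2] = [0, 6]
r9 m[sprk→φ3] = [9, 7]
r9 m[ice→φ3] = [0, 0]
r9 m[wet→φ0] = [13, 7]
r9 m[wet→φ1] = [7, 2]
r9 m[slip→φ1] = [4, 10]
r9 m[slip→φ2] = [6, 16]
r9 m[slip→φ5] = [8, 8]
r10 m[φ0→sun] = [8, 13]
r10 m[φ0→wet] = [7, 2]
r10 m[φ1→wet] = [13, 7]
r10 m[φ1→slip] = [5, 7]
r10 m[φ2→snow] = [12, 9]
r10 m[φ2→sprk] = [9, 7]
r10 m[φ2→slip] = [3, 1]
r10 m[φ3→sprk] = [0, 6]
r10 m[φ3→ice] = [12, 9]
r10 m[φ4→sun] = [1, 2]
r10 m[φ4→fog] = [9, 15]
r10 m[φ5→slip] = [1, 9]
r10 m[sun→φ0] = [1, 2]
r10 m[sun→φ4] = [8, 13]
r10 m[snow→φ2] = [0, 0]
r10 m[fog→φ4] = [0, 0]
r10 m[sprk→φ2] = [0, 6]
r10 m[sprk→φ3] = [9, 7]
r10 m[ice→φ3] = [0, 0]
r10 m[wet→φ0] = [13, 7]
r10 m[wet→φ1] = [7, 2]
r10 m[slip→φ1] = [4, 10]
r10 m[slip→φ2] = [6, 16]
r10 m[slip→φ5] = [8, 8]
fixed point reached at round 10
b[snow] = ⊗ incoming = [12, 9]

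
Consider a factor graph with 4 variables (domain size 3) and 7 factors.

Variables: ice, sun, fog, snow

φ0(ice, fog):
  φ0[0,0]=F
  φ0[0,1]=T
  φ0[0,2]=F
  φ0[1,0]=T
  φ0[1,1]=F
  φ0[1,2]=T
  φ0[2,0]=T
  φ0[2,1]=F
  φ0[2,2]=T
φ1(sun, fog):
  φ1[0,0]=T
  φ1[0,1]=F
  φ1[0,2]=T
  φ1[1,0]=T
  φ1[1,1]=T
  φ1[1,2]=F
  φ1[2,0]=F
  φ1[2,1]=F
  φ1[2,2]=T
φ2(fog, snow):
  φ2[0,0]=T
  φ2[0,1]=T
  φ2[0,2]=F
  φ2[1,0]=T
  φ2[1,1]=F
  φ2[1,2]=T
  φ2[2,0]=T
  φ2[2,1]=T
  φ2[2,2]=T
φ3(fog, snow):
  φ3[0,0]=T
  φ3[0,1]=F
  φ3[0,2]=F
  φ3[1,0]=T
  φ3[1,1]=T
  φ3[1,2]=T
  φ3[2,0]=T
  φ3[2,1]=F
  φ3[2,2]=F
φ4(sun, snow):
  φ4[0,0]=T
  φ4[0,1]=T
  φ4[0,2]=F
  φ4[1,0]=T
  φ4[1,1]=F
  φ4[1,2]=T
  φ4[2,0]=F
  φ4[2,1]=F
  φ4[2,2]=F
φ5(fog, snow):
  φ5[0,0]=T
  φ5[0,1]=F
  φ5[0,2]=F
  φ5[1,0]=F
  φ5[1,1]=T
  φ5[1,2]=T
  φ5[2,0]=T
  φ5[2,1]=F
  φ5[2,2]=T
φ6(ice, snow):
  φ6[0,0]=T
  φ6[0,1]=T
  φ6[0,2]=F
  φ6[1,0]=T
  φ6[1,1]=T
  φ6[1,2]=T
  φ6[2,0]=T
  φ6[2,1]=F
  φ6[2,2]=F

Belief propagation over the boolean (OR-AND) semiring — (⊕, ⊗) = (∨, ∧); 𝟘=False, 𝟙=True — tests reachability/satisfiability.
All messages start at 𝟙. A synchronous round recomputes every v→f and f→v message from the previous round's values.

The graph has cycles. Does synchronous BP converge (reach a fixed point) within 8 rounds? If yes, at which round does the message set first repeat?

CONVERGED at round 3

init: all messages = 𝟙 over 3 values
r1 m[φ0→ice] = [T, T, T]
r1 m[φ0→fog] = [T, T, T]
r1 m[φ1→sun] = [T, T, T]
r1 m[φ1→fog] = [T, T, T]
r1 m[φ2→fog] = [T, T, T]
r1 m[φ2→snow] = [T, T, T]
r1 m[φ3→fog] = [T, T, T]
r1 m[φ3→snow] = [T, T, T]
r1 m[φ4→sun] = [T, T, F]
r1 m[φ4→snow] = [T, T, T]
r1 m[φ5→fog] = [T, T, T]
r1 m[φ5→snow] = [T, T, T]
r1 m[φ6→ice] = [T, T, T]
r1 m[φ6→snow] = [T, T, T]
r1 m[ice→φ0] = [T, T, T]
r1 m[ice→φ6] = [T, T, T]
r1 m[sun→φ1] = [T, T, T]
r1 m[sun→φ4] = [T, T, T]
r1 m[fog→φ0] = [T, T, T]
r1 m[fog→φ1] = [T, T, T]
r1 m[fog→φ2] = [T, T, T]
r1 m[fog→φ3] = [T, T, T]
r1 m[fog→φ5] = [T, T, T]
r1 m[snow→φ2] = [T, T, T]
r1 m[snow→φ3] = [T, T, T]
r1 m[snow→φ4] = [T, T, T]
r1 m[snow→φ5] = [T, T, T]
r1 m[snow→φ6] = [T, T, T]
r2 m[φ0→ice] = [T, T, T]
r2 m[φ0→fog] = [T, T, T]
r2 m[φ1→sun] = [T, T, T]
r2 m[φ1→fog] = [T, T, T]
r2 m[φ2→fog] = [T, T, T]
r2 m[φ2→snow] = [T, T, T]
r2 m[φ3→fog] = [T, T, T]
r2 m[φ3→snow] = [T, T, T]
r2 m[φ4→sun] = [T, T, F]
r2 m[φ4→snow] = [T, T, T]
r2 m[φ5→fog] = [T, T, T]
r2 m[φ5→snow] = [T, T, T]
r2 m[φ6→ice] = [T, T, T]
r2 m[φ6→snow] = [T, T, T]
r2 m[ice→φ0] = [T, T, T]
r2 m[ice→φ6] = [T, T, T]
r2 m[sun→φ1] = [T, T, F]
r2 m[sun→φ4] = [T, T, T]
r2 m[fog→φ0] = [T, T, T]
r2 m[fog→φ1] = [T, T, T]
r2 m[fog→φ2] = [T, T, T]
r2 m[fog→φ3] = [T, T, T]
r2 m[fog→φ5] = [T, T, T]
r2 m[snow→φ2] = [T, T, T]
r2 m[snow→φ3] = [T, T, T]
r2 m[snow→φ4] = [T, T, T]
r2 m[snow→φ5] = [T, T, T]
r2 m[snow→φ6] = [T, T, T]
r3 m[φ0→ice] = [T, T, T]
r3 m[φ0→fog] = [T, T, T]
r3 m[φ1→sun] = [T, T, T]
r3 m[φ1→fog] = [T, T, T]
r3 m[φ2→fog] = [T, T, T]
r3 m[φ2→snow] = [T, T, T]
r3 m[φ3→fog] = [T, T, T]
r3 m[φ3→snow] = [T, T, T]
r3 m[φ4→sun] = [T, T, F]
r3 m[φ4→snow] = [T, T, T]
r3 m[φ5→fog] = [T, T, T]
r3 m[φ5→snow] = [T, T, T]
r3 m[φ6→ice] = [T, T, T]
r3 m[φ6→snow] = [T, T, T]
r3 m[ice→φ0] = [T, T, T]
r3 m[ice→φ6] = [T, T, T]
r3 m[sun→φ1] = [T, T, F]
r3 m[sun→φ4] = [T, T, T]
r3 m[fog→φ0] = [T, T, T]
r3 m[fog→φ1] = [T, T, T]
r3 m[fog→φ2] = [T, T, T]
r3 m[fog→φ3] = [T, T, T]
r3 m[fog→φ5] = [T, T, T]
r3 m[snow→φ2] = [T, T, T]
r3 m[snow→φ3] = [T, T, T]
r3 m[snow→φ4] = [T, T, T]
r3 m[snow→φ5] = [T, T, T]
r3 m[snow→φ6] = [T, T, T]
fixed point reached at round 3
messages reach a fixed point at round 3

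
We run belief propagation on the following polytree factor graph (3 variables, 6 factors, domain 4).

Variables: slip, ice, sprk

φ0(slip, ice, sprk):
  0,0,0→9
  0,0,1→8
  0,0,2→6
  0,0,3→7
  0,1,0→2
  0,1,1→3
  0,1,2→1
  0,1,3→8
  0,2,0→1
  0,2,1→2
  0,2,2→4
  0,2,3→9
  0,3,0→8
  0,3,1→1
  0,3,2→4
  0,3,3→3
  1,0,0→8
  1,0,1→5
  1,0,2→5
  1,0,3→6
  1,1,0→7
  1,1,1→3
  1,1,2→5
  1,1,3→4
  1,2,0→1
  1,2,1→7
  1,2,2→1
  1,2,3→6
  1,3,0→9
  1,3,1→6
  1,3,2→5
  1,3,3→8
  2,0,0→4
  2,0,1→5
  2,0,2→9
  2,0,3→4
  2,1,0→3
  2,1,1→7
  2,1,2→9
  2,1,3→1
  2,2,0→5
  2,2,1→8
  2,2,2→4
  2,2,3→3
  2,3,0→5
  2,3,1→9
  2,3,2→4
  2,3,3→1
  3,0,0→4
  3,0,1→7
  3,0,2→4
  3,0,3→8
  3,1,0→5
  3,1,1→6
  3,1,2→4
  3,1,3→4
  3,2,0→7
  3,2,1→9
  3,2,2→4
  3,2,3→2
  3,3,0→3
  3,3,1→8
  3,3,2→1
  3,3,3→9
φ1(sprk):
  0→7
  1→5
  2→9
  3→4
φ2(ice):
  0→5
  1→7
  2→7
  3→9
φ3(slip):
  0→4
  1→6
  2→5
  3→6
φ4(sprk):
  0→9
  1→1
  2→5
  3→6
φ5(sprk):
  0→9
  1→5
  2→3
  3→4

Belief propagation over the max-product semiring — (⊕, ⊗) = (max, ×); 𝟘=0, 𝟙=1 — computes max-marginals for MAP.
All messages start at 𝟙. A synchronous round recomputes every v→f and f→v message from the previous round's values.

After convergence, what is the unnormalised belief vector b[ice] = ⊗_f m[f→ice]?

b[ice] = [136080, 166698, 166698, 275562]

init: all messages = 𝟙 over 4 values
r1 m[φ0→slip] = [9, 9, 9, 9]
r1 m[φ0→ice] = [9, 9, 9, 9]
r1 m[φ0→sprk] = [9, 9, 9, 9]
r1 m[φ1→sprk] = [7, 5, 9, 4]
r1 m[φ2→ice] = [5, 7, 7, 9]
r1 m[φ3→slip] = [4, 6, 5, 6]
r1 m[φ4→sprk] = [9, 1, 5, 6]
r1 m[φ5→sprk] = [9, 5, 3, 4]
r1 m[slip→φ0] = [1, 1, 1, 1]
r1 m[slip→φ3] = [1, 1, 1, 1]
r1 m[ice→φ0] = [1, 1, 1, 1]
r1 m[ice→φ2] = [1, 1, 1, 1]
r1 m[sprk→φ0] = [1, 1, 1, 1]
r1 m[sprk→φ1] = [1, 1, 1, 1]
r1 m[sprk→φ4] = [1, 1, 1, 1]
r1 m[sprk→φ5] = [1, 1, 1, 1]
r2 m[φ0→slip] = [9, 9, 9, 9]
r2 m[φ0→ice] = [9, 9, 9, 9]
r2 m[φ0→sprk] = [9, 9, 9, 9]
r2 m[φ1→sprk] = [7, 5, 9, 4]
r2 m[φ2→ice] = [5, 7, 7, 9]
r2 m[φ3→slip] = [4, 6, 5, 6]
r2 m[φ4→sprk] = [9, 1, 5, 6]
r2 m[φ5→sprk] = [9, 5, 3, 4]
r2 m[slip→φ0] = [4, 6, 5, 6]
r2 m[slip→φ3] = [9, 9, 9, 9]
r2 m[ice→φ0] = [5, 7, 7, 9]
r2 m[ice→φ2] = [9, 9, 9, 9]
r2 m[sprk→φ0] = [567, 25, 135, 96]
r2 m[sprk→φ1] = [729, 45, 135, 216]
r2 m[sprk→φ4] = [567, 225, 243, 144]
r2 m[sprk→φ5] = [567, 45, 405, 216]
r3 m[φ0→slip] = [40824, 45927, 25515, 27783]
r3 m[φ0→ice] = [27216, 23814, 23814, 30618]
r3 m[φ0→sprk] = [486, 432, 315, 486]
r3 m[φ1→sprk] = [7, 5, 9, 4]
r3 m[φ2→ice] = [5, 7, 7, 9]
r3 m[φ3→slip] = [4, 6, 5, 6]
r3 m[φ4→sprk] = [9, 1, 5, 6]
r3 m[φ5→sprk] = [9, 5, 3, 4]
r3 m[slip→φ0] = [4, 6, 5, 6]
r3 m[slip→φ3] = [9, 9, 9, 9]
r3 m[ice→φ0] = [5, 7, 7, 9]
r3 m[ice→φ2] = [9, 9, 9, 9]
r3 m[sprk→φ0] = [567, 25, 135, 96]
r3 m[sprk→φ1] = [729, 45, 135, 216]
r3 m[sprk→φ4] = [567, 225, 243, 144]
r3 m[sprk→φ5] = [567, 45, 405, 216]
r4 m[φ0→slip] = [40824, 45927, 25515, 27783]
r4 m[φ0→ice] = [27216, 23814, 23814, 30618]
r4 m[φ0→sprk] = [486, 432, 315, 486]
r4 m[φ1→sprk] = [7, 5, 9, 4]
r4 m[φ2→ice] = [5, 7, 7, 9]
r4 m[φ3→slip] = [4, 6, 5, 6]
r4 m[φ4→sprk] = [9, 1, 5, 6]
r4 m[φ5→sprk] = [9, 5, 3, 4]
r4 m[slip→φ0] = [4, 6, 5, 6]
r4 m[slip→φ3] = [40824, 45927, 25515, 27783]
r4 m[ice→φ0] = [5, 7, 7, 9]
r4 m[ice→φ2] = [27216, 23814, 23814, 30618]
r4 m[sprk→φ0] = [567, 25, 135, 96]
r4 m[sprk→φ1] = [39366, 2160, 4725, 11664]
r4 m[sprk→φ4] = [30618, 10800, 8505, 7776]
r4 m[sprk→φ5] = [30618, 2160, 14175, 11664]
r5 m[φ0→slip] = [40824, 45927, 25515, 27783]
r5 m[φ0→ice] = [27216, 23814, 23814, 30618]
r5 m[φ0→sprk] = [486, 432, 315, 486]
r5 m[φ1→sprk] = [7, 5, 9, 4]
r5 m[φ2→ice] = [5, 7, 7, 9]
r5 m[φ3→slip] = [4, 6, 5, 6]
r5 m[φ4→sprk] = [9, 1, 5, 6]
r5 m[φ5→sprk] = [9, 5, 3, 4]
r5 m[slip→φ0] = [4, 6, 5, 6]
r5 m[slip→φ3] = [40824, 45927, 25515, 27783]
r5 m[ice→φ0] = [5, 7, 7, 9]
r5 m[ice→φ2] = [27216, 23814, 23814, 30618]
r5 m[sprk→φ0] = [567, 25, 135, 96]
r5 m[sprk→φ1] = [39366, 2160, 4725, 11664]
r5 m[sprk→φ4] = [30618, 10800, 8505, 7776]
r5 m[sprk→φ5] = [30618, 2160, 14175, 11664]
fixed point reached at round 5
b[ice] = ⊗ incoming = [136080, 166698, 166698, 275562]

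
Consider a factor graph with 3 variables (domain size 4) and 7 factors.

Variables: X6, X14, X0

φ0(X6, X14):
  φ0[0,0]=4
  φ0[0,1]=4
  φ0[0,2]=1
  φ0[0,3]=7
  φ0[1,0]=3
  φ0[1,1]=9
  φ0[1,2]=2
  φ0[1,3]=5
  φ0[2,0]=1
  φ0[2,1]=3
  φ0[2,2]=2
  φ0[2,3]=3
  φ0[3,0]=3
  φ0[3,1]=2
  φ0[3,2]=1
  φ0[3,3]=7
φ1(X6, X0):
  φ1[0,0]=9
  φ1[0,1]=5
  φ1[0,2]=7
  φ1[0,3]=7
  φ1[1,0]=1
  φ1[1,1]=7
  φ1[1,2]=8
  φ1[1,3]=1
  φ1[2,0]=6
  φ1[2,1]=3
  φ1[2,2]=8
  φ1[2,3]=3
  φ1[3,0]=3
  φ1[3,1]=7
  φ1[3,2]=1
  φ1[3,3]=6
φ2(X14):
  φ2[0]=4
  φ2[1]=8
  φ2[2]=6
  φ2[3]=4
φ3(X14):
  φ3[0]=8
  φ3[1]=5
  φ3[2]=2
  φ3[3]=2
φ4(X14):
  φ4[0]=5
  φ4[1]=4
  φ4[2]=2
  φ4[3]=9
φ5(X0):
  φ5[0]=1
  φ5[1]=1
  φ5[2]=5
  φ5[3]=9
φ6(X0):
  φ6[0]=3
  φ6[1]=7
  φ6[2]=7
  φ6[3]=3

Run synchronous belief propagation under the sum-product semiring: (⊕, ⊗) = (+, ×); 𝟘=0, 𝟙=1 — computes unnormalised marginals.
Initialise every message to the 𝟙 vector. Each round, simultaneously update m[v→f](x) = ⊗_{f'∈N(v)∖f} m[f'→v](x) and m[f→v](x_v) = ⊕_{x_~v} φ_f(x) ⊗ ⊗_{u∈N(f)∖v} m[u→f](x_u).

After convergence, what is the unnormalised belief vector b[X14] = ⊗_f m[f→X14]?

init: all messages = 𝟙 over 4 values
r1 m[φ0→X6] = [16, 19, 9, 13]
r1 m[φ0→X14] = [11, 18, 6, 22]
r1 m[φ1→X6] = [28, 17, 20, 17]
r1 m[φ1→X0] = [19, 22, 24, 17]
r1 m[φ2→X14] = [4, 8, 6, 4]
r1 m[φ3→X14] = [8, 5, 2, 2]
r1 m[φ4→X14] = [5, 4, 2, 9]
r1 m[φ5→X0] = [1, 1, 5, 9]
r1 m[φ6→X0] = [3, 7, 7, 3]
r1 m[X6→φ0] = [1, 1, 1, 1]
r1 m[X6→φ1] = [1, 1, 1, 1]
r1 m[X14→φ0] = [1, 1, 1, 1]
r1 m[X14→φ2] = [1, 1, 1, 1]
r1 m[X14→φ3] = [1, 1, 1, 1]
r1 m[X14→φ4] = [1, 1, 1, 1]
r1 m[X0→φ1] = [1, 1, 1, 1]
r1 m[X0→φ5] = [1, 1, 1, 1]
r1 m[X0→φ6] = [1, 1, 1, 1]
r2 m[φ0→X6] = [16, 19, 9, 13]
r2 m[φ0→X14] = [11, 18, 6, 22]
r2 m[φ1→X6] = [28, 17, 20, 17]
r2 m[φ1→X0] = [19, 22, 24, 17]
r2 m[φ2→X14] = [4, 8, 6, 4]
r2 m[φ3→X14] = [8, 5, 2, 2]
r2 m[φ4→X14] = [5, 4, 2, 9]
r2 m[φ5→X0] = [1, 1, 5, 9]
r2 m[φ6→X0] = [3, 7, 7, 3]
r2 m[X6→φ0] = [28, 17, 20, 17]
r2 m[X6→φ1] = [16, 19, 9, 13]
r2 m[X14→φ0] = [160, 160, 24, 72]
r2 m[X14→φ2] = [440, 360, 24, 396]
r2 m[X14→φ3] = [220, 576, 72, 792]
r2 m[X14→φ4] = [352, 720, 72, 176]
r2 m[X0→φ1] = [3, 7, 35, 27]
r2 m[X0→φ5] = [57, 154, 168, 51]
r2 m[X0→φ6] = [19, 22, 120, 153]
r3 m[φ0→X6] = [1808, 2328, 904, 1328]
r3 m[φ0→X14] = [234, 359, 119, 460]
r3 m[φ1→X6] = [496, 359, 400, 255]
r3 m[φ1→X0] = [256, 331, 349, 236]
r3 m[φ2→X14] = [4, 8, 6, 4]
r3 m[φ3→X14] = [8, 5, 2, 2]
r3 m[φ4→X14] = [5, 4, 2, 9]
r3 m[φ5→X0] = [1, 1, 5, 9]
r3 m[φ6→X0] = [3, 7, 7, 3]
r3 m[X6→φ0] = [28, 17, 20, 17]
r3 m[X6→φ1] = [16, 19, 9, 13]
r3 m[X14→φ0] = [160, 160, 24, 72]
r3 m[X14→φ2] = [440, 360, 24, 396]
r3 m[X14→φ3] = [220, 576, 72, 792]
r3 m[X14→φ4] = [352, 720, 72, 176]
r3 m[X0→φ1] = [3, 7, 35, 27]
r3 m[X0→φ5] = [57, 154, 168, 51]
r3 m[X0→φ6] = [19, 22, 120, 153]
r4 m[φ0→X6] = [1808, 2328, 904, 1328]
r4 m[φ0→X14] = [234, 359, 119, 460]
r4 m[φ1→X6] = [496, 359, 400, 255]
r4 m[φ1→X0] = [256, 331, 349, 236]
r4 m[φ2→X14] = [4, 8, 6, 4]
r4 m[φ3→X14] = [8, 5, 2, 2]
r4 m[φ4→X14] = [5, 4, 2, 9]
r4 m[φ5→X0] = [1, 1, 5, 9]
r4 m[φ6→X0] = [3, 7, 7, 3]
r4 m[X6→φ0] = [496, 359, 400, 255]
r4 m[X6→φ1] = [1808, 2328, 904, 1328]
r4 m[X14→φ0] = [160, 160, 24, 72]
r4 m[X14→φ2] = [9360, 7180, 476, 8280]
r4 m[X14→φ3] = [4680, 11488, 1428, 16560]
r4 m[X14→φ4] = [7488, 14360, 1428, 3680]
r4 m[X0→φ1] = [3, 7, 35, 27]
r4 m[X0→φ5] = [768, 2317, 2443, 708]
r4 m[X0→φ6] = [256, 331, 1745, 2124]
r5 m[φ0→X6] = [1808, 2328, 904, 1328]
r5 m[φ0→X14] = [4226, 6925, 2269, 8252]
r5 m[φ1→X6] = [496, 359, 400, 255]
r5 m[φ1→X0] = [28008, 37344, 39840, 25664]
r5 m[φ2→X14] = [4, 8, 6, 4]
r5 m[φ3→X14] = [8, 5, 2, 2]
r5 m[φ4→X14] = [5, 4, 2, 9]
r5 m[φ5→X0] = [1, 1, 5, 9]
r5 m[φ6→X0] = [3, 7, 7, 3]
r5 m[X6→φ0] = [496, 359, 400, 255]
r5 m[X6→φ1] = [1808, 2328, 904, 1328]
r5 m[X14→φ0] = [160, 160, 24, 72]
r5 m[X14→φ2] = [9360, 7180, 476, 8280]
r5 m[X14→φ3] = [4680, 11488, 1428, 16560]
r5 m[X14→φ4] = [7488, 14360, 1428, 3680]
r5 m[X0→φ1] = [3, 7, 35, 27]
r5 m[X0→φ5] = [768, 2317, 2443, 708]
r5 m[X0→φ6] = [256, 331, 1745, 2124]
r6 m[φ0→X6] = [1808, 2328, 904, 1328]
r6 m[φ0→X14] = [4226, 6925, 2269, 8252]
r6 m[φ1→X6] = [496, 359, 400, 255]
r6 m[φ1→X0] = [28008, 37344, 39840, 25664]
r6 m[φ2→X14] = [4, 8, 6, 4]
r6 m[φ3→X14] = [8, 5, 2, 2]
r6 m[φ4→X14] = [5, 4, 2, 9]
r6 m[φ5→X0] = [1, 1, 5, 9]
r6 m[φ6→X0] = [3, 7, 7, 3]
r6 m[X6→φ0] = [496, 359, 400, 255]
r6 m[X6→φ1] = [1808, 2328, 904, 1328]
r6 m[X14→φ0] = [160, 160, 24, 72]
r6 m[X14→φ2] = [169040, 138500, 9076, 148536]
r6 m[X14→φ3] = [84520, 221600, 27228, 297072]
r6 m[X14→φ4] = [135232, 277000, 27228, 66016]
r6 m[X0→φ1] = [3, 7, 35, 27]
r6 m[X0→φ5] = [84024, 261408, 278880, 76992]
r6 m[X0→φ6] = [28008, 37344, 199200, 230976]
r7 m[φ0→X6] = [1808, 2328, 904, 1328]
r7 m[φ0→X14] = [4226, 6925, 2269, 8252]
r7 m[φ1→X6] = [496, 359, 400, 255]
r7 m[φ1→X0] = [28008, 37344, 39840, 25664]
r7 m[φ2→X14] = [4, 8, 6, 4]
r7 m[φ3→X14] = [8, 5, 2, 2]
r7 m[φ4→X14] = [5, 4, 2, 9]
r7 m[φ5→X0] = [1, 1, 5, 9]
r7 m[φ6→X0] = [3, 7, 7, 3]
r7 m[X6→φ0] = [496, 359, 400, 255]
r7 m[X6→φ1] = [1808, 2328, 904, 1328]
r7 m[X14→φ0] = [160, 160, 24, 72]
r7 m[X14→φ2] = [169040, 138500, 9076, 148536]
r7 m[X14→φ3] = [84520, 221600, 27228, 297072]
r7 m[X14→φ4] = [135232, 277000, 27228, 66016]
r7 m[X0→φ1] = [3, 7, 35, 27]
r7 m[X0→φ5] = [84024, 261408, 278880, 76992]
r7 m[X0→φ6] = [28008, 37344, 199200, 230976]
fixed point reached at round 7
b[X14] = ⊗ incoming = [676160, 1108000, 54456, 594144]

b[X14] = [676160, 1108000, 54456, 594144]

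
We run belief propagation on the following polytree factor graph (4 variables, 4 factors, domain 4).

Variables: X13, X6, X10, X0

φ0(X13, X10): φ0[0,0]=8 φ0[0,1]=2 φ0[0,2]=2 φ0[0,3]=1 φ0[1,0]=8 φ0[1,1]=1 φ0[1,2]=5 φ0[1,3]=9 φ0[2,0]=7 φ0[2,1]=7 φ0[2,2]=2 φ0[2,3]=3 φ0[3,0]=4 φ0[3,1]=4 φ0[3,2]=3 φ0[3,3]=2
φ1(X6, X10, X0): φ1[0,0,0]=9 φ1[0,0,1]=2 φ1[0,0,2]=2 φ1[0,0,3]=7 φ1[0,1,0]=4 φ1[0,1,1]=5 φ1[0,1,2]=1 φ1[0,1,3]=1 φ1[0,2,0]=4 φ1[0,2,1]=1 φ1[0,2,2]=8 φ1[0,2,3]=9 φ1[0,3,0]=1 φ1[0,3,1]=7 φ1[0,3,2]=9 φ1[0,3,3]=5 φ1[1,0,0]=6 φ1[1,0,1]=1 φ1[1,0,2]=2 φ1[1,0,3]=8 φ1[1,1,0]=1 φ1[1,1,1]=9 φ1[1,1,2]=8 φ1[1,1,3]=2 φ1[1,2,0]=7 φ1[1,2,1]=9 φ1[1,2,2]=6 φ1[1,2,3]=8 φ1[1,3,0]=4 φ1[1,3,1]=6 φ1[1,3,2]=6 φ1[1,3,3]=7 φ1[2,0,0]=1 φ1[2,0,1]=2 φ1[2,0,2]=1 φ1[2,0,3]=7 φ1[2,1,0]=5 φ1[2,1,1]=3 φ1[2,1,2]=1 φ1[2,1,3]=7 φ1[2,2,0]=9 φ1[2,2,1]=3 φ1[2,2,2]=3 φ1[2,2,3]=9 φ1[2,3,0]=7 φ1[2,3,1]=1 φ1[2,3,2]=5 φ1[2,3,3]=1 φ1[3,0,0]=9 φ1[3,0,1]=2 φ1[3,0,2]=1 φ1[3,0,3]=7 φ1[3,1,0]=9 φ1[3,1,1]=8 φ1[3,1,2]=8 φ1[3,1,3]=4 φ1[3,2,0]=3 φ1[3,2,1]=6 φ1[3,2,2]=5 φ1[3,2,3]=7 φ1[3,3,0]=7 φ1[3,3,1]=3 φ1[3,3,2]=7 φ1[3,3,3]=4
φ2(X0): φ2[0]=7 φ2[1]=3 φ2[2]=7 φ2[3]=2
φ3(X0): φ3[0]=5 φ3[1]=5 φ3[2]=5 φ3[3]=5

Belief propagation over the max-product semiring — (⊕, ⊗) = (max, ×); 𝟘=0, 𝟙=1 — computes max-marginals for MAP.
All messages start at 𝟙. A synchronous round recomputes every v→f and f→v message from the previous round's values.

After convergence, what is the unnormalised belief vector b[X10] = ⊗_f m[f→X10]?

b[X10] = [2520, 2205, 1575, 2835]

init: all messages = 𝟙 over 4 values
r1 m[φ0→X13] = [8, 9, 7, 4]
r1 m[φ0→X10] = [8, 7, 5, 9]
r1 m[φ1→X6] = [9, 9, 9, 9]
r1 m[φ1→X10] = [9, 9, 9, 9]
r1 m[φ1→X0] = [9, 9, 9, 9]
r1 m[φ2→X0] = [7, 3, 7, 2]
r1 m[φ3→X0] = [5, 5, 5, 5]
r1 m[X13→φ0] = [1, 1, 1, 1]
r1 m[X6→φ1] = [1, 1, 1, 1]
r1 m[X10→φ0] = [1, 1, 1, 1]
r1 m[X10→φ1] = [1, 1, 1, 1]
r1 m[X0→φ1] = [1, 1, 1, 1]
r1 m[X0→φ2] = [1, 1, 1, 1]
r1 m[X0→φ3] = [1, 1, 1, 1]
r2 m[φ0→X13] = [8, 9, 7, 4]
r2 m[φ0→X10] = [8, 7, 5, 9]
r2 m[φ1→X6] = [9, 9, 9, 9]
r2 m[φ1→X10] = [9, 9, 9, 9]
r2 m[φ1→X0] = [9, 9, 9, 9]
r2 m[φ2→X0] = [7, 3, 7, 2]
r2 m[φ3→X0] = [5, 5, 5, 5]
r2 m[X13→φ0] = [1, 1, 1, 1]
r2 m[X6→φ1] = [1, 1, 1, 1]
r2 m[X10→φ0] = [9, 9, 9, 9]
r2 m[X10→φ1] = [8, 7, 5, 9]
r2 m[X0→φ1] = [35, 15, 35, 10]
r2 m[X0→φ2] = [45, 45, 45, 45]
r2 m[X0→φ3] = [63, 27, 63, 18]
r3 m[φ0→X13] = [72, 81, 63, 36]
r3 m[φ0→X10] = [8, 7, 5, 9]
r3 m[φ1→X6] = [2835, 1960, 2205, 2520]
r3 m[φ1→X10] = [315, 315, 315, 315]
r3 m[φ1→X0] = [72, 63, 81, 64]
r3 m[φ2→X0] = [7, 3, 7, 2]
r3 m[φ3→X0] = [5, 5, 5, 5]
r3 m[X13→φ0] = [1, 1, 1, 1]
r3 m[X6→φ1] = [1, 1, 1, 1]
r3 m[X10→φ0] = [9, 9, 9, 9]
r3 m[X10→φ1] = [8, 7, 5, 9]
r3 m[X0→φ1] = [35, 15, 35, 10]
r3 m[X0→φ2] = [45, 45, 45, 45]
r3 m[X0→φ3] = [63, 27, 63, 18]
r4 m[φ0→X13] = [72, 81, 63, 36]
r4 m[φ0→X10] = [8, 7, 5, 9]
r4 m[φ1→X6] = [2835, 1960, 2205, 2520]
r4 m[φ1→X10] = [315, 315, 315, 315]
r4 m[φ1→X0] = [72, 63, 81, 64]
r4 m[φ2→X0] = [7, 3, 7, 2]
r4 m[φ3→X0] = [5, 5, 5, 5]
r4 m[X13→φ0] = [1, 1, 1, 1]
r4 m[X6→φ1] = [1, 1, 1, 1]
r4 m[X10→φ0] = [315, 315, 315, 315]
r4 m[X10→φ1] = [8, 7, 5, 9]
r4 m[X0→φ1] = [35, 15, 35, 10]
r4 m[X0→φ2] = [360, 315, 405, 320]
r4 m[X0→φ3] = [504, 189, 567, 128]
r5 m[φ0→X13] = [2520, 2835, 2205, 1260]
r5 m[φ0→X10] = [8, 7, 5, 9]
r5 m[φ1→X6] = [2835, 1960, 2205, 2520]
r5 m[φ1→X10] = [315, 315, 315, 315]
r5 m[φ1→X0] = [72, 63, 81, 64]
r5 m[φ2→X0] = [7, 3, 7, 2]
r5 m[φ3→X0] = [5, 5, 5, 5]
r5 m[X13→φ0] = [1, 1, 1, 1]
r5 m[X6→φ1] = [1, 1, 1, 1]
r5 m[X10→φ0] = [315, 315, 315, 315]
r5 m[X10→φ1] = [8, 7, 5, 9]
r5 m[X0→φ1] = [35, 15, 35, 10]
r5 m[X0→φ2] = [360, 315, 405, 320]
r5 m[X0→φ3] = [504, 189, 567, 128]
r6 m[φ0→X13] = [2520, 2835, 2205, 1260]
r6 m[φ0→X10] = [8, 7, 5, 9]
r6 m[φ1→X6] = [2835, 1960, 2205, 2520]
r6 m[φ1→X10] = [315, 315, 315, 315]
r6 m[φ1→X0] = [72, 63, 81, 64]
r6 m[φ2→X0] = [7, 3, 7, 2]
r6 m[φ3→X0] = [5, 5, 5, 5]
r6 m[X13→φ0] = [1, 1, 1, 1]
r6 m[X6→φ1] = [1, 1, 1, 1]
r6 m[X10→φ0] = [315, 315, 315, 315]
r6 m[X10→φ1] = [8, 7, 5, 9]
r6 m[X0→φ1] = [35, 15, 35, 10]
r6 m[X0→φ2] = [360, 315, 405, 320]
r6 m[X0→φ3] = [504, 189, 567, 128]
fixed point reached at round 6
b[X10] = ⊗ incoming = [2520, 2205, 1575, 2835]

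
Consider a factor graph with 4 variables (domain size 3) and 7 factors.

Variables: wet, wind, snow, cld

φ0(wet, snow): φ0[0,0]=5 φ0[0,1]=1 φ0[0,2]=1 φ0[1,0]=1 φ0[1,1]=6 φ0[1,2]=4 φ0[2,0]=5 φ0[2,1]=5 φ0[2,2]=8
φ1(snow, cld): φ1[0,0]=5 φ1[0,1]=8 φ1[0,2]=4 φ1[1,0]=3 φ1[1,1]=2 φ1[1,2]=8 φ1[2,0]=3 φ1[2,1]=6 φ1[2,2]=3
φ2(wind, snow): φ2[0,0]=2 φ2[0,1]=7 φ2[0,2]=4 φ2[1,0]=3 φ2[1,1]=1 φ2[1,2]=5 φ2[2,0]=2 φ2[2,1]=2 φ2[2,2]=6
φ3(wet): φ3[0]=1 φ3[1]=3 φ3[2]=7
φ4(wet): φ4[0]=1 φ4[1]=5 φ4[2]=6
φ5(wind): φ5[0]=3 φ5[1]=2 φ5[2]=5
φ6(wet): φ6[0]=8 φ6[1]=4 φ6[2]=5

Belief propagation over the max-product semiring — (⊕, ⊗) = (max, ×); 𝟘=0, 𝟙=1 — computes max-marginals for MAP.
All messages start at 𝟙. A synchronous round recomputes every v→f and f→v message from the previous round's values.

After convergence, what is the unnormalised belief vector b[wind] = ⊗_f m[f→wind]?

init: all messages = 𝟙 over 3 values
r1 m[φ0→wet] = [5, 6, 8]
r1 m[φ0→snow] = [5, 6, 8]
r1 m[φ1→snow] = [8, 8, 6]
r1 m[φ1→cld] = [5, 8, 8]
r1 m[φ2→wind] = [7, 5, 6]
r1 m[φ2→snow] = [3, 7, 6]
r1 m[φ3→wet] = [1, 3, 7]
r1 m[φ4→wet] = [1, 5, 6]
r1 m[φ5→wind] = [3, 2, 5]
r1 m[φ6→wet] = [8, 4, 5]
r1 m[wet→φ0] = [1, 1, 1]
r1 m[wet→φ3] = [1, 1, 1]
r1 m[wet→φ4] = [1, 1, 1]
r1 m[wet→φ6] = [1, 1, 1]
r1 m[wind→φ2] = [1, 1, 1]
r1 m[wind→φ5] = [1, 1, 1]
r1 m[snow→φ0] = [1, 1, 1]
r1 m[snow→φ1] = [1, 1, 1]
r1 m[snow→φ2] = [1, 1, 1]
r1 m[cld→φ1] = [1, 1, 1]
r2 m[φ0→wet] = [5, 6, 8]
r2 m[φ0→snow] = [5, 6, 8]
r2 m[φ1→snow] = [8, 8, 6]
r2 m[φ1→cld] = [5, 8, 8]
r2 m[φ2→wind] = [7, 5, 6]
r2 m[φ2→snow] = [3, 7, 6]
r2 m[φ3→wet] = [1, 3, 7]
r2 m[φ4→wet] = [1, 5, 6]
r2 m[φ5→wind] = [3, 2, 5]
r2 m[φ6→wet] = [8, 4, 5]
r2 m[wet→φ0] = [8, 60, 210]
r2 m[wet→φ3] = [40, 120, 240]
r2 m[wet→φ4] = [40, 72, 280]
r2 m[wet→φ6] = [5, 90, 336]
r2 m[wind→φ2] = [3, 2, 5]
r2 m[wind→φ5] = [7, 5, 6]
r2 m[snow→φ0] = [24, 56, 36]
r2 m[snow→φ1] = [15, 42, 48]
r2 m[snow→φ2] = [40, 48, 48]
r2 m[cld→φ1] = [1, 1, 1]
r3 m[φ0→wet] = [120, 336, 288]
r3 m[φ0→snow] = [1050, 1050, 1680]
r3 m[φ1→snow] = [8, 8, 6]
r3 m[φ1→cld] = [144, 288, 336]
r3 m[φ2→wind] = [336, 240, 288]
r3 m[φ2→snow] = [10, 21, 30]
r3 m[φ3→wet] = [1, 3, 7]
r3 m[φ4→wet] = [1, 5, 6]
r3 m[φ5→wind] = [3, 2, 5]
r3 m[φ6→wet] = [8, 4, 5]
r3 m[wet→φ0] = [8, 60, 210]
r3 m[wet→φ3] = [40, 120, 240]
r3 m[wet→φ4] = [40, 72, 280]
r3 m[wet→φ6] = [5, 90, 336]
r3 m[wind→φ2] = [3, 2, 5]
r3 m[wind→φ5] = [7, 5, 6]
r3 m[snow→φ0] = [24, 56, 36]
r3 m[snow→φ1] = [15, 42, 48]
r3 m[snow→φ2] = [40, 48, 48]
r3 m[cld→φ1] = [1, 1, 1]
r4 m[φ0→wet] = [120, 336, 288]
r4 m[φ0→snow] = [1050, 1050, 1680]
r4 m[φ1→snow] = [8, 8, 6]
r4 m[φ1→cld] = [144, 288, 336]
r4 m[φ2→wind] = [336, 240, 288]
r4 m[φ2→snow] = [10, 21, 30]
r4 m[φ3→wet] = [1, 3, 7]
r4 m[φ4→wet] = [1, 5, 6]
r4 m[φ5→wind] = [3, 2, 5]
r4 m[φ6→wet] = [8, 4, 5]
r4 m[wet→φ0] = [8, 60, 210]
r4 m[wet→φ3] = [960, 6720, 8640]
r4 m[wet→φ4] = [960, 4032, 10080]
r4 m[wet→φ6] = [120, 5040, 12096]
r4 m[wind→φ2] = [3, 2, 5]
r4 m[wind→φ5] = [336, 240, 288]
r4 m[snow→φ0] = [80, 168, 180]
r4 m[snow→φ1] = [10500, 22050, 50400]
r4 m[snow→φ2] = [8400, 8400, 10080]
r4 m[cld→φ1] = [1, 1, 1]
r5 m[φ0→wet] = [400, 1008, 1440]
r5 m[φ0→snow] = [1050, 1050, 1680]
r5 m[φ1→snow] = [8, 8, 6]
r5 m[φ1→cld] = [151200, 302400, 176400]
r5 m[φ2→wind] = [58800, 50400, 60480]
r5 m[φ2→snow] = [10, 21, 30]
r5 m[φ3→wet] = [1, 3, 7]
r5 m[φ4→wet] = [1, 5, 6]
r5 m[φ5→wind] = [3, 2, 5]
r5 m[φ6→wet] = [8, 4, 5]
r5 m[wet→φ0] = [8, 60, 210]
r5 m[wet→φ3] = [960, 6720, 8640]
r5 m[wet→φ4] = [960, 4032, 10080]
r5 m[wet→φ6] = [120, 5040, 12096]
r5 m[wind→φ2] = [3, 2, 5]
r5 m[wind→φ5] = [336, 240, 288]
r5 m[snow→φ0] = [80, 168, 180]
r5 m[snow→φ1] = [10500, 22050, 50400]
r5 m[snow→φ2] = [8400, 8400, 10080]
r5 m[cld→φ1] = [1, 1, 1]
r6 m[φ0→wet] = [400, 1008, 1440]
r6 m[φ0→snow] = [1050, 1050, 1680]
r6 m[φ1→snow] = [8, 8, 6]
r6 m[φ1→cld] = [151200, 302400, 176400]
r6 m[φ2→wind] = [58800, 50400, 60480]
r6 m[φ2→snow] = [10, 21, 30]
r6 m[φ3→wet] = [1, 3, 7]
r6 m[φ4→wet] = [1, 5, 6]
r6 m[φ5→wind] = [3, 2, 5]
r6 m[φ6→wet] = [8, 4, 5]
r6 m[wet→φ0] = [8, 60, 210]
r6 m[wet→φ3] = [3200, 20160, 43200]
r6 m[wet→φ4] = [3200, 12096, 50400]
r6 m[wet→φ6] = [400, 15120, 60480]
r6 m[wind→φ2] = [3, 2, 5]
r6 m[wind→φ5] = [58800, 50400, 60480]
r6 m[snow→φ0] = [80, 168, 180]
r6 m[snow→φ1] = [10500, 22050, 50400]
r6 m[snow→φ2] = [8400, 8400, 10080]
r6 m[cld→φ1] = [1, 1, 1]
r7 m[φ0→wet] = [400, 1008, 1440]
r7 m[φ0→snow] = [1050, 1050, 1680]
r7 m[φ1→snow] = [8, 8, 6]
r7 m[φ1→cld] = [151200, 302400, 176400]
r7 m[φ2→wind] = [58800, 50400, 60480]
r7 m[φ2→snow] = [10, 21, 30]
r7 m[φ3→wet] = [1, 3, 7]
r7 m[φ4→wet] = [1, 5, 6]
r7 m[φ5→wind] = [3, 2, 5]
r7 m[φ6→wet] = [8, 4, 5]
r7 m[wet→φ0] = [8, 60, 210]
r7 m[wet→φ3] = [3200, 20160, 43200]
r7 m[wet→φ4] = [3200, 12096, 50400]
r7 m[wet→φ6] = [400, 15120, 60480]
r7 m[wind→φ2] = [3, 2, 5]
r7 m[wind→φ5] = [58800, 50400, 60480]
r7 m[snow→φ0] = [80, 168, 180]
r7 m[snow→φ1] = [10500, 22050, 50400]
r7 m[snow→φ2] = [8400, 8400, 10080]
r7 m[cld→φ1] = [1, 1, 1]
fixed point reached at round 7
b[wind] = ⊗ incoming = [176400, 100800, 302400]

b[wind] = [176400, 100800, 302400]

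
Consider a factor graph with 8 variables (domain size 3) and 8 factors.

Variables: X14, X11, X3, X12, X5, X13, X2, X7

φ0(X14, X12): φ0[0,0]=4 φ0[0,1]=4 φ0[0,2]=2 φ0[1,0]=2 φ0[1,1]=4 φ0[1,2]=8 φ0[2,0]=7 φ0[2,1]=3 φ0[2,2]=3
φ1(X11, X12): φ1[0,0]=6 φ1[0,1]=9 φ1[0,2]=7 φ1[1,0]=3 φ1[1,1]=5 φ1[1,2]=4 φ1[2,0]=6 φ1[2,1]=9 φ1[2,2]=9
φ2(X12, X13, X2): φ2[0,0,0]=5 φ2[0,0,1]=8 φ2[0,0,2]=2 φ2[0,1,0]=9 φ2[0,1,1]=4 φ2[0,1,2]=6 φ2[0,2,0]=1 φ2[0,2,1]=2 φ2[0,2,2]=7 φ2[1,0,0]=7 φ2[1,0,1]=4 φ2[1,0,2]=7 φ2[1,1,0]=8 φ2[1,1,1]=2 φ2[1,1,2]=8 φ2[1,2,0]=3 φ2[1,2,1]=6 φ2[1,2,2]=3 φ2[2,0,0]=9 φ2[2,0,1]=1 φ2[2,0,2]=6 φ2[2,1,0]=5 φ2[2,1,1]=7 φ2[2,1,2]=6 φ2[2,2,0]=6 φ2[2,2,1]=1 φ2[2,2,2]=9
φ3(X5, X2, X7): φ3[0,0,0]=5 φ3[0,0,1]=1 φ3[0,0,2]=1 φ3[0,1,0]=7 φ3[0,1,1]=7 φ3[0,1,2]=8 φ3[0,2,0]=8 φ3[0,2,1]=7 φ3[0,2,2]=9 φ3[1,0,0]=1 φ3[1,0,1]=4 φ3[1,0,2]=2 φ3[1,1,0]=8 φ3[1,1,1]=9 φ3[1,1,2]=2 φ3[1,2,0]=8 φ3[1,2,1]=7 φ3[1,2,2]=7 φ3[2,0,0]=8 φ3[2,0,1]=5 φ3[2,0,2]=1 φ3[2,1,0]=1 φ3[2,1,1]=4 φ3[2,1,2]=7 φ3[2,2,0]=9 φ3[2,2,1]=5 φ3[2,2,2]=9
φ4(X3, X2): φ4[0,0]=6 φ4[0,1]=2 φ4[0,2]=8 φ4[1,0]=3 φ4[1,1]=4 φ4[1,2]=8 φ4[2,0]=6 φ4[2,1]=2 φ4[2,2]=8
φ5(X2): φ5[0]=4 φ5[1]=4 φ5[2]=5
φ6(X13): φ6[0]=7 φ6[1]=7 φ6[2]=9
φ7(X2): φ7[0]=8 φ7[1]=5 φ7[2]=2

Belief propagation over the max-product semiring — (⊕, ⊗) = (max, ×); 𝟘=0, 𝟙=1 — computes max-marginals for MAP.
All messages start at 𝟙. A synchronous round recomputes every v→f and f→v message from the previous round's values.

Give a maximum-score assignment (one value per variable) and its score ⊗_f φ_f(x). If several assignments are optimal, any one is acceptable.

init: all messages = 𝟙 over 3 values
r1 m[φ0→X14] = [4, 8, 7]
r1 m[φ0→X12] = [7, 4, 8]
r1 m[φ1→X11] = [9, 5, 9]
r1 m[φ1→X12] = [6, 9, 9]
r1 m[φ2→X12] = [9, 8, 9]
r1 m[φ2→X13] = [9, 9, 9]
r1 m[φ2→X2] = [9, 8, 9]
r1 m[φ3→X5] = [9, 9, 9]
r1 m[φ3→X2] = [8, 9, 9]
r1 m[φ3→X7] = [9, 9, 9]
r1 m[φ4→X3] = [8, 8, 8]
r1 m[φ4→X2] = [6, 4, 8]
r1 m[φ5→X2] = [4, 4, 5]
r1 m[φ6→X13] = [7, 7, 9]
r1 m[φ7→X2] = [8, 5, 2]
r1 m[X14→φ0] = [1, 1, 1]
r1 m[X11→φ1] = [1, 1, 1]
r1 m[X3→φ4] = [1, 1, 1]
r1 m[X12→φ0] = [1, 1, 1]
r1 m[X12→φ1] = [1, 1, 1]
r1 m[X12→φ2] = [1, 1, 1]
r1 m[X5→φ3] = [1, 1, 1]
r1 m[X13→φ2] = [1, 1, 1]
r1 m[X13→φ6] = [1, 1, 1]
r1 m[X2→φ2] = [1, 1, 1]
r1 m[X2→φ3] = [1, 1, 1]
r1 m[X2→φ4] = [1, 1, 1]
r1 m[X2→φ5] = [1, 1, 1]
r1 m[X2→φ7] = [1, 1, 1]
r1 m[X7→φ3] = [1, 1, 1]
r2 m[φ0→X14] = [4, 8, 7]
r2 m[φ0→X12] = [7, 4, 8]
r2 m[φ1→X11] = [9, 5, 9]
r2 m[φ1→X12] = [6, 9, 9]
r2 m[φ2→X12] = [9, 8, 9]
r2 m[φ2→X13] = [9, 9, 9]
r2 m[φ2→X2] = [9, 8, 9]
r2 m[φ3→X5] = [9, 9, 9]
r2 m[φ3→X2] = [8, 9, 9]
r2 m[φ3→X7] = [9, 9, 9]
r2 m[φ4→X3] = [8, 8, 8]
r2 m[φ4→X2] = [6, 4, 8]
r2 m[φ5→X2] = [4, 4, 5]
r2 m[φ6→X13] = [7, 7, 9]
r2 m[φ7→X2] = [8, 5, 2]
r2 m[X14→φ0] = [1, 1, 1]
r2 m[X11→φ1] = [1, 1, 1]
r2 m[X3→φ4] = [1, 1, 1]
r2 m[X12→φ0] = [54, 72, 81]
r2 m[X12→φ1] = [63, 32, 72]
r2 m[X12→φ2] = [42, 36, 72]
r2 m[X5→φ3] = [1, 1, 1]
r2 m[X13→φ2] = [7, 7, 9]
r2 m[X13→φ6] = [9, 9, 9]
r2 m[X2→φ2] = [1536, 720, 720]
r2 m[X2→φ3] = [1728, 640, 720]
r2 m[X2→φ4] = [2304, 1440, 810]
r2 m[X2→φ5] = [3456, 1440, 1296]
r2 m[X2→φ7] = [1728, 1152, 3240]
r2 m[X7→φ3] = [1, 1, 1]
r3 m[φ0→X14] = [288, 648, 378]
r3 m[φ0→X12] = [7, 4, 8]
r3 m[φ1→X11] = [504, 288, 648]
r3 m[φ1→X12] = [6, 9, 9]
r3 m[φ2→X12] = [96768, 86016, 96768]
r3 m[φ2→X13] = [995328, 580608, 663552]
r3 m[φ2→X2] = [4536, 3528, 5832]
r3 m[φ3→X5] = [8640, 6912, 13824]
r3 m[φ3→X2] = [8, 9, 9]
r3 m[φ3→X7] = [13824, 8640, 6480]
r3 m[φ4→X3] = [13824, 6912, 13824]
r3 m[φ4→X2] = [6, 4, 8]
r3 m[φ5→X2] = [4, 4, 5]
r3 m[φ6→X13] = [7, 7, 9]
r3 m[φ7→X2] = [8, 5, 2]
r3 m[X14→φ0] = [1, 1, 1]
r3 m[X11→φ1] = [1, 1, 1]
r3 m[X3→φ4] = [1, 1, 1]
r3 m[X12→φ0] = [54, 72, 81]
r3 m[X12→φ1] = [63, 32, 72]
r3 m[X12→φ2] = [42, 36, 72]
r3 m[X5→φ3] = [1, 1, 1]
r3 m[X13→φ2] = [7, 7, 9]
r3 m[X13→φ6] = [9, 9, 9]
r3 m[X2→φ2] = [1536, 720, 720]
r3 m[X2→φ3] = [1728, 640, 720]
r3 m[X2→φ4] = [2304, 1440, 810]
r3 m[X2→φ5] = [3456, 1440, 1296]
r3 m[X2→φ7] = [1728, 1152, 3240]
r3 m[X7→φ3] = [1, 1, 1]
r4 m[φ0→X14] = [288, 648, 378]
r4 m[φ0→X12] = [7, 4, 8]
r4 m[φ1→X11] = [504, 288, 648]
r4 m[φ1→X12] = [6, 9, 9]
r4 m[φ2→X12] = [96768, 86016, 96768]
r4 m[φ2→X13] = [995328, 580608, 663552]
r4 m[φ2→X2] = [4536, 3528, 5832]
r4 m[φ3→X5] = [8640, 6912, 13824]
r4 m[φ3→X2] = [8, 9, 9]
r4 m[φ3→X7] = [13824, 8640, 6480]
r4 m[φ4→X3] = [13824, 6912, 13824]
r4 m[φ4→X2] = [6, 4, 8]
r4 m[φ5→X2] = [4, 4, 5]
r4 m[φ6→X13] = [7, 7, 9]
r4 m[φ7→X2] = [8, 5, 2]
r4 m[X14→φ0] = [1, 1, 1]
r4 m[X11→φ1] = [1, 1, 1]
r4 m[X3→φ4] = [1, 1, 1]
r4 m[X12→φ0] = [580608, 774144, 870912]
r4 m[X12→φ1] = [677376, 344064, 774144]
r4 m[X12→φ2] = [42, 36, 72]
r4 m[X5→φ3] = [1, 1, 1]
r4 m[X13→φ2] = [7, 7, 9]
r4 m[X13→φ6] = [995328, 580608, 663552]
r4 m[X2→φ2] = [1536, 720, 720]
r4 m[X2→φ3] = [870912, 282240, 466560]
r4 m[X2→φ4] = [1161216, 635040, 524880]
r4 m[X2→φ5] = [1741824, 635040, 839808]
r4 m[X2→φ7] = [870912, 508032, 2099520]
r4 m[X7→φ3] = [1, 1, 1]
r5 m[φ0→X14] = [3096576, 6967296, 4064256]
r5 m[φ0→X12] = [7, 4, 8]
r5 m[φ1→X11] = [5419008, 3096576, 6967296]
r5 m[φ1→X12] = [6, 9, 9]
r5 m[φ2→X12] = [96768, 86016, 96768]
r5 m[φ2→X13] = [995328, 580608, 663552]
r5 m[φ2→X2] = [4536, 3528, 5832]
r5 m[φ3→X5] = [4354560, 3732480, 6967296]
r5 m[φ3→X2] = [8, 9, 9]
r5 m[φ3→X7] = [6967296, 4354560, 4199040]
r5 m[φ4→X3] = [6967296, 4199040, 6967296]
r5 m[φ4→X2] = [6, 4, 8]
r5 m[φ5→X2] = [4, 4, 5]
r5 m[φ6→X13] = [7, 7, 9]
r5 m[φ7→X2] = [8, 5, 2]
r5 m[X14→φ0] = [1, 1, 1]
r5 m[X11→φ1] = [1, 1, 1]
r5 m[X3→φ4] = [1, 1, 1]
r5 m[X12→φ0] = [580608, 774144, 870912]
r5 m[X12→φ1] = [677376, 344064, 774144]
r5 m[X12→φ2] = [42, 36, 72]
r5 m[X5→φ3] = [1, 1, 1]
r5 m[X13→φ2] = [7, 7, 9]
r5 m[X13→φ6] = [995328, 580608, 663552]
r5 m[X2→φ2] = [1536, 720, 720]
r5 m[X2→φ3] = [870912, 282240, 466560]
r5 m[X2→φ4] = [1161216, 635040, 524880]
r5 m[X2→φ5] = [1741824, 635040, 839808]
r5 m[X2→φ7] = [870912, 508032, 2099520]
r5 m[X7→φ3] = [1, 1, 1]
r6 m[φ0→X14] = [3096576, 6967296, 4064256]
r6 m[φ0→X12] = [7, 4, 8]
r6 m[φ1→X11] = [5419008, 3096576, 6967296]
r6 m[φ1→X12] = [6, 9, 9]
r6 m[φ2→X12] = [96768, 86016, 96768]
r6 m[φ2→X13] = [995328, 580608, 663552]
r6 m[φ2→X2] = [4536, 3528, 5832]
r6 m[φ3→X5] = [4354560, 3732480, 6967296]
r6 m[φ3→X2] = [8, 9, 9]
r6 m[φ3→X7] = [6967296, 4354560, 4199040]
r6 m[φ4→X3] = [6967296, 4199040, 6967296]
r6 m[φ4→X2] = [6, 4, 8]
r6 m[φ5→X2] = [4, 4, 5]
r6 m[φ6→X13] = [7, 7, 9]
r6 m[φ7→X2] = [8, 5, 2]
r6 m[X14→φ0] = [1, 1, 1]
r6 m[X11→φ1] = [1, 1, 1]
r6 m[X3→φ4] = [1, 1, 1]
r6 m[X12→φ0] = [580608, 774144, 870912]
r6 m[X12→φ1] = [677376, 344064, 774144]
r6 m[X12→φ2] = [42, 36, 72]
r6 m[X5→φ3] = [1, 1, 1]
r6 m[X13→φ2] = [7, 7, 9]
r6 m[X13→φ6] = [995328, 580608, 663552]
r6 m[X2→φ2] = [1536, 720, 720]
r6 m[X2→φ3] = [870912, 282240, 466560]
r6 m[X2→φ4] = [1161216, 635040, 524880]
r6 m[X2→φ5] = [1741824, 635040, 839808]
r6 m[X2→φ7] = [870912, 508032, 2099520]
r6 m[X7→φ3] = [1, 1, 1]
fixed point reached at round 6
traceback from X14: (X14=1, X11=2, X3=0, X12=2, X5=2, X13=0, X2=0, X7=0), score=6967296

assignment: (X14=1, X11=2, X3=0, X12=2, X5=2, X13=0, X2=0, X7=0); score = 6967296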